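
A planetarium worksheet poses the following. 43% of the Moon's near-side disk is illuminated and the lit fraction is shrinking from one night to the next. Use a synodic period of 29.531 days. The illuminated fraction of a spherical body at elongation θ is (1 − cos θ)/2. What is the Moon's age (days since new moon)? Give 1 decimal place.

cos θ = 1 − 2f = 0.140, giving a principal value of 82.0°.
Since the Moon is past full (waning), take the reflex angle: θ = 360° − 82.0° = 278.0°.
Age = 29.531 × 278.0°/360° ≈ 22.81 days.

22.8 days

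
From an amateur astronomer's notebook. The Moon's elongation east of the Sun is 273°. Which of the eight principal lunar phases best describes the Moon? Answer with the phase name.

273° lies in the last quarter sector of the 8-phase cycle.

last quarter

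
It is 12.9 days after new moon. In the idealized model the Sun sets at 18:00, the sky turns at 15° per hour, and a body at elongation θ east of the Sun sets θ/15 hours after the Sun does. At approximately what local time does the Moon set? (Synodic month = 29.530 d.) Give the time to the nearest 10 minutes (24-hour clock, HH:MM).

Phase angle: θ = 360°·(12.9 d)/(29.530 d) = 157.3°.
At 15° of sky rotation per hour, 157.3° corresponds to a 10.48 h lag.
18:00 + 10.484 h ≈ 04:29 → 04:30 to the nearest ten minutes.

04:30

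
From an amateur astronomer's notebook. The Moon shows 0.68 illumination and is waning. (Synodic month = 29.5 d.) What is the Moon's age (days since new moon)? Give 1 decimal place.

20.4 days

cos θ = 1 − 2f = -0.360, giving a principal value of 111.1°.
Since the Moon is past full (waning), take the reflex angle: θ = 360° − 111.1° = 248.9°.
Age = 29.5 × 248.9°/360° ≈ 20.40 days.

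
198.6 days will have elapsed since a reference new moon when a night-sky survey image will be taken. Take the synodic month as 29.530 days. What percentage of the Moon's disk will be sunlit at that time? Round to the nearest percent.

Reduce mod P: 198.6 − 6×29.530 = 21.42 d into the current lunation.
The Moon has covered 21.42/29.530 of its cycle, so θ ≈ 360° × 21.42/29.530 = 261.1°.
With cos θ = (-0.154), the lit fraction is (1 − (-0.154))/2 ≈ 0.577, so 58%.

58%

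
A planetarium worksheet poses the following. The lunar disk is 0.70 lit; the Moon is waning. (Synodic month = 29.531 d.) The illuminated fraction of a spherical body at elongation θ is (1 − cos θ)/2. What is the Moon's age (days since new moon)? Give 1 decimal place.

20.2 days

From f = (1 − cos θ)/2: cos θ = 1 − 2×0.70 = -0.400; arccos → 113.6°.
Waning ⇒ past full, so θ = 360° − 113.6° = 246.4°.
At 360°/29.531 d per day, 246.4° corresponds to 20.21 days.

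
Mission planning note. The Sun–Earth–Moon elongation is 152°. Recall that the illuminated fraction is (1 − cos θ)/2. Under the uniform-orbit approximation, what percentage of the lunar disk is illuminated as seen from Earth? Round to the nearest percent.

94%

cos 152° = (-0.883), so f = (1 − (-0.883))/2 = 0.941, i.e. 94%.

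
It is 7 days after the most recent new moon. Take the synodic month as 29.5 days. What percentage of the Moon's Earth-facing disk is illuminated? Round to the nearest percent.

Elongation θ = 360° × 7/29.5 ≈ 85.4°.
With cos θ = 0.080, the lit fraction is (1 − 0.080)/2 ≈ 0.460, so 46%.

46%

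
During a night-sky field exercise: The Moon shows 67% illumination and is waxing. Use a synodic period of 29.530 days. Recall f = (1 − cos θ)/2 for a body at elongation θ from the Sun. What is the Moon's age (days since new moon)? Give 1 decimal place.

9.0 days

Invert f = (1 − cos θ)/2 to get cos θ = 1 − 2(0.67) = -0.340, hence θ₀ = arccos -0.340 = 109.9°.
Waxing ⇒ before full, so θ = 109.9°.
Age = 29.530 × 109.9°/360° ≈ 9.01 days.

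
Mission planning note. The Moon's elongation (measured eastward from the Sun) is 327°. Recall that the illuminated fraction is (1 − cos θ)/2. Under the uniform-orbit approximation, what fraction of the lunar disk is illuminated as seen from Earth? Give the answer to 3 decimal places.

0.081

f = (1 − cos 327°)/2 = (1 − 0.839)/2 ≈ 0.081.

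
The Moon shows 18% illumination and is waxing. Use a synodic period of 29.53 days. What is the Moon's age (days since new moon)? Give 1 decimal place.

cos θ = 1 − 2f = 0.640, giving a principal value of 50.2°.
Before full moon the principal value applies: θ = 50.2°.
Age = 29.53 × 50.2°/360° ≈ 4.12 days.

4.1 days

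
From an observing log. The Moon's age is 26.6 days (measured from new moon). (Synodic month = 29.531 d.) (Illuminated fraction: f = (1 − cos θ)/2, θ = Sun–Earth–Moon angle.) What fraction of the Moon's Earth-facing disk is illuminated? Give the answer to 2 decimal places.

Elongation θ = 360° × 26.6/29.531 ≈ 324.3°.
With cos θ = 0.812, the lit fraction is (1 − 0.812)/2 ≈ 0.094.

0.09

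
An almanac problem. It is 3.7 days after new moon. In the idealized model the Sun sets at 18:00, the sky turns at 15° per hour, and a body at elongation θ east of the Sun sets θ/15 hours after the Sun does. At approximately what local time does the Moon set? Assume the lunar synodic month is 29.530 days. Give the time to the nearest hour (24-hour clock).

21:00

Phase angle: θ = 360°·(3.7 d)/(29.530 d) = 45.1°.
The Moon trails the Sun by θ/15 = 45.1/15 ≈ 3.01 hours.
18:00 + 3.01 h ≈ 21:00 → 21:00 to the nearest hour.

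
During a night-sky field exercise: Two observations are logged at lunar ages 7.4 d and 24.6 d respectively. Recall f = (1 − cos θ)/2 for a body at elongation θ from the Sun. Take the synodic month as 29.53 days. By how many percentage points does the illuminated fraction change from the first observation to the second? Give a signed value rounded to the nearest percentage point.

First observation: θ = 360°·7.4/29.53 = 90.2°, so f = 0.502.
Second observation: θ = 299.9°, f = 0.251.
Δf = 0.251 − 0.502 = -0.251, i.e. -25 pp.

-25 pp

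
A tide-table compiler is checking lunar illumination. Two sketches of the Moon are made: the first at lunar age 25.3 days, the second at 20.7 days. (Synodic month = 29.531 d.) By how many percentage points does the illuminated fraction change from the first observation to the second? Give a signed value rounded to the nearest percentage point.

+46 percentage points

θ₁ = 360° × 25.3/29.531 = 308.4°, f₁ = (1 − cos θ₁)/2 = 0.189.
θ₂ = 360° × 20.7/29.531 = 252.3°, f₂ = (1 − cos θ₂)/2 = 0.652.
Change = f₂ − f₁ = +0.462 → +46 percentage points.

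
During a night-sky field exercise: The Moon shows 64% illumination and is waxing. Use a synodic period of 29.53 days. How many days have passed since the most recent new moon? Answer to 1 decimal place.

8.7 days

From f = (1 − cos θ)/2: cos θ = 1 − 2×0.64 = -0.280; arccos → 106.3°.
Waxing ⇒ before full, so θ = 106.3°.
At 360°/29.53 d per day, 106.3° corresponds to 8.72 days.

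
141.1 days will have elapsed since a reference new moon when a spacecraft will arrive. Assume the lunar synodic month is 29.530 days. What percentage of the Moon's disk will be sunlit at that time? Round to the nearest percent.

141.1 d spans 4 complete synodic months (4 × 29.530 = 118.12 d) plus 22.98 d.
The Moon has covered 22.98/29.530 of its cycle, so θ ≈ 360° × 22.98/29.530 = 280.1°.
Illuminated fraction = (1 − cos 280.1°)/2 = (1 − 0.176)/2 ≈ 0.412, so 41%.

41%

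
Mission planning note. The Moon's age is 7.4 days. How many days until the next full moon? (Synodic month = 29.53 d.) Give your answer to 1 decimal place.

Full moon occurs at elongation 180°, i.e. at age 29.53 × 180/360 = 14.765 d.
That is 14.765 − 7.4 = 7.365 days ahead.

7.4 days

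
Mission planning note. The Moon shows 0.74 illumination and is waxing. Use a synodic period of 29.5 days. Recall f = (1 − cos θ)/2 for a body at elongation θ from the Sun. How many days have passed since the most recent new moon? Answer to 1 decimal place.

9.7 days

From f = (1 − cos θ)/2: cos θ = 1 − 2×0.74 = -0.480; arccos → 118.7°.
The Moon is waxing (0°–180°), so θ = 118.7° directly.
At 360°/29.5 d per day, 118.7° corresponds to 9.73 days.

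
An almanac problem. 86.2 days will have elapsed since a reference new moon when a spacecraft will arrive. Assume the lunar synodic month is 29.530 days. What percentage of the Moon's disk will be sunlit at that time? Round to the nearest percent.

86.2/29.530 = 2.919 lunations, so 2 complete cycles and 27.14 d into the next.
Phase angle: θ = 360°·(27.14 d)/(29.530 d) = 330.9°.
Illuminated fraction = (1 − cos 330.9°)/2 = (1 − 0.873)/2 ≈ 0.063, so 6%.

6%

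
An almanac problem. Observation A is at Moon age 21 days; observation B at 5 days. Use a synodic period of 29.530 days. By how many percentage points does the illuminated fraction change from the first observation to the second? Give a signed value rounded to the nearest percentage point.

First observation: θ = 360°·21/29.530 = 256.0°, so f = 0.621.
Second observation: θ = 61.0°, f = 0.257.
Δf = 0.257 − 0.621 = -0.364, i.e. -36 pp.

-36 pp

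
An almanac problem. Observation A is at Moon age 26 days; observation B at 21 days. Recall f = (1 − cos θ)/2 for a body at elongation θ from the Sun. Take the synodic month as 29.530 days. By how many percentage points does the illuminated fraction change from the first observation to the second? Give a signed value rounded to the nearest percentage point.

+49 percentage points

θ₁ = 360° × 26/29.530 = 317.0°, f₁ = (1 − cos θ₁)/2 = 0.135.
θ₂ = 360° × 21/29.530 = 256.0°, f₂ = (1 − cos θ₂)/2 = 0.621.
Change = f₂ − f₁ = +0.486 → +49 percentage points.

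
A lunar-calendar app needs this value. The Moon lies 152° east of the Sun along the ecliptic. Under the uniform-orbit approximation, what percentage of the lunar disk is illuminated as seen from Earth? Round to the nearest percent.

cos 152° = (-0.883), so f = (1 − (-0.883))/2 = 0.941, i.e. 94%.

94%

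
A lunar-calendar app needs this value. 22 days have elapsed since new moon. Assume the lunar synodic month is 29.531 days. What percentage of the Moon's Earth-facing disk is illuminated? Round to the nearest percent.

Elongation θ = 360° × 22/29.531 ≈ 268.2°.
cos 268.2° = (-0.032), so f = (1 − (-0.032))/2 = 0.516, so 52%.

52%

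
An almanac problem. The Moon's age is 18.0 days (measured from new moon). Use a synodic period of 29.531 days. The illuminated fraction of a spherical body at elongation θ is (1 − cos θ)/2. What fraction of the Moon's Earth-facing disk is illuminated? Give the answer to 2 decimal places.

0.89

Phase angle: θ = 360°·(18.0 d)/(29.531 d) = 219.4°.
With cos θ = (-0.772), the lit fraction is (1 − (-0.772))/2 ≈ 0.886.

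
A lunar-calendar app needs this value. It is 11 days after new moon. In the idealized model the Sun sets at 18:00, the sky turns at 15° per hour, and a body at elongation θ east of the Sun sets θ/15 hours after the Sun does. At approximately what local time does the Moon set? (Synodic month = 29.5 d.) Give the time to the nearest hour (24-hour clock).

03:00

The Moon has covered 11/29.5 of its cycle, so θ ≈ 360° × 11/29.5 = 134.2°.
Delay after the Sun = 134.2° / (15°/h) ≈ 8.95 h.
18:00 + 8.95 h ≈ 02:57 → 03:00 to the nearest hour.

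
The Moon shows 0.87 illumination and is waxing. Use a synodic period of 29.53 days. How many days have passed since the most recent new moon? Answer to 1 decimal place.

Invert f = (1 − cos θ)/2 to get cos θ = 1 − 2(0.87) = -0.740, hence θ₀ = arccos -0.740 = 137.7°.
The Moon is waxing (0°–180°), so θ = 137.7° directly.
Age = 29.53 × 137.7°/360° ≈ 11.30 days.

11.3 days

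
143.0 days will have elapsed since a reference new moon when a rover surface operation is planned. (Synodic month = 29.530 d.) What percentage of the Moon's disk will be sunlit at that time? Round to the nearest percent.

23%

143.0 d spans 4 complete synodic months (4 × 29.530 = 118.12 d) plus 24.88 d.
Phase angle: θ = 360°·(24.88 d)/(29.530 d) = 303.3°.
cos 303.3° = 0.549, so f = (1 − 0.549)/2 = 0.225, so 23%.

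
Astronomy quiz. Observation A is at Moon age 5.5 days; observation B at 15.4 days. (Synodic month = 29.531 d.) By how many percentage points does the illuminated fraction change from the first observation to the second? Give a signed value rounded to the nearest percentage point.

First observation: θ = 360°·5.5/29.531 = 67.0°, so f = 0.305.
Second observation: θ = 187.7°, f = 0.995.
Δf = 0.995 − 0.305 = +0.690, i.e. +69 pp.

+69 percentage points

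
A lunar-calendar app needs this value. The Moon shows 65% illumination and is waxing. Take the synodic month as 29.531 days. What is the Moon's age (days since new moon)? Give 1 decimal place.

Invert f = (1 − cos θ)/2 to get cos θ = 1 − 2(0.65) = -0.300, hence θ₀ = arccos -0.300 = 107.5°.
Before full moon the principal value applies: θ = 107.5°.
At 360°/29.531 d per day, 107.5° corresponds to 8.81 days.

8.8 days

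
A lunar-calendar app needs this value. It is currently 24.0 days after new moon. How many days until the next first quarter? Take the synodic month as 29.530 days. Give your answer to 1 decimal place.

First quarter occurs at elongation 90°, i.e. at age 29.530 × 90/360 = 7.383 d.
Already past this cycle's first quarter; the next is at 7.383 + 29.530 = 36.913 d, so 36.913 − 24.0 = 12.913 days.

12.9 days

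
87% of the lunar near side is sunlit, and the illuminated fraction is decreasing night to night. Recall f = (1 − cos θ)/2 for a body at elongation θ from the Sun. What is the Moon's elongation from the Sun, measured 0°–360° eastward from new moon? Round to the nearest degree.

Invert f = (1 − cos θ)/2 to get cos θ = 1 − 2(0.87) = -0.740, hence θ₀ = arccos -0.740 = 137.7°.
Since the Moon is past full (waning), take the reflex angle: θ = 360° − 137.7° = 222.3°.

222°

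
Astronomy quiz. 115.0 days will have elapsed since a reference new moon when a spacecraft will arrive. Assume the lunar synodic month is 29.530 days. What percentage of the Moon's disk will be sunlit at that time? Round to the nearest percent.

11%

Reduce mod P: 115.0 − 3×29.530 = 26.41 d into the current lunation.
Phase angle: θ = 360°·(26.41 d)/(29.530 d) = 322.0°.
Illuminated fraction = (1 − cos 322.0°)/2 = (1 − 0.788)/2 ≈ 0.106, so 11%.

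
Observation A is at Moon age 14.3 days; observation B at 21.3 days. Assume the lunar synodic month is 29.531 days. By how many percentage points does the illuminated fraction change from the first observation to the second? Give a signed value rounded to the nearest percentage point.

-41 pp

First observation: θ = 360°·14.3/29.531 = 174.3°, so f = 0.998.
Second observation: θ = 259.7°, f = 0.590.
Δf = 0.590 − 0.998 = -0.408, i.e. -41 pp.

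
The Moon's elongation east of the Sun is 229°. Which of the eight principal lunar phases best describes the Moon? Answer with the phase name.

waning gibbous

229° lies in the waning gibbous sector of the 8-phase cycle.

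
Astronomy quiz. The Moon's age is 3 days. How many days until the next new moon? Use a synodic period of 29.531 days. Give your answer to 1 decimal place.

26.5 days

One full lunation from the last new moon is 29.531 d; remaining = 29.531 − 3 = 26.531 d.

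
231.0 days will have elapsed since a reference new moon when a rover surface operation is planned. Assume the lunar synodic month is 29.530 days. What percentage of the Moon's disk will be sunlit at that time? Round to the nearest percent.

231.0 d spans 7 complete synodic months (7 × 29.530 = 206.71 d) plus 24.29 d.
Elongation θ = 360° × 24.29/29.530 ≈ 296.1°.
With cos θ = 0.440, the lit fraction is (1 − 0.440)/2 ≈ 0.280, so 28%.

28%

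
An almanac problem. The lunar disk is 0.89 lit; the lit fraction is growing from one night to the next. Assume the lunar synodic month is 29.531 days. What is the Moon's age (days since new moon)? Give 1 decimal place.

Invert f = (1 − cos θ)/2 to get cos θ = 1 − 2(0.89) = -0.780, hence θ₀ = arccos -0.780 = 141.3°.
Waxing ⇒ before full, so θ = 141.3°.
Age = 29.531 × 141.3°/360° ≈ 11.59 days.

11.6 days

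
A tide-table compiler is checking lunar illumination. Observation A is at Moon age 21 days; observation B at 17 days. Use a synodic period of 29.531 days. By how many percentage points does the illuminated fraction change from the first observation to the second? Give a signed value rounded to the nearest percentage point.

+32 percentage points

First observation: θ = 360°·21/29.531 = 256.0°, so f = 0.621.
Second observation: θ = 207.2°, f = 0.945.
Δf = 0.945 − 0.621 = +0.324, i.e. +32 pp.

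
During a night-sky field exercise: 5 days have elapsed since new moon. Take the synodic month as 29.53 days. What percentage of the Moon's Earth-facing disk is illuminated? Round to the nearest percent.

26%

Elongation θ = 360° × 5/29.53 ≈ 61.0°.
With cos θ = 0.485, the lit fraction is (1 − 0.485)/2 ≈ 0.257, so 26%.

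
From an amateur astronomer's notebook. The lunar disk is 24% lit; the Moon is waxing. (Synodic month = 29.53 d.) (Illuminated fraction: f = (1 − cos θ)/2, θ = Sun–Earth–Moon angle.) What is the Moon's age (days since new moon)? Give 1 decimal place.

From f = (1 − cos θ)/2: cos θ = 1 − 2×0.24 = 0.520; arccos → 58.7°.
The Moon is waxing (0°–180°), so θ = 58.7° directly.
That fraction of the synodic month is 58.7/360 × 29.53 d ≈ 4.81 d.

4.8 days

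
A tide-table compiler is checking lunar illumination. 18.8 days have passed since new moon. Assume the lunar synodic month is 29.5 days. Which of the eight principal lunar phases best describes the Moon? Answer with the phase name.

θ ≈ 360° × 18.8/29.5 = 229°, which falls in the waning gibbous sector.

waning gibbous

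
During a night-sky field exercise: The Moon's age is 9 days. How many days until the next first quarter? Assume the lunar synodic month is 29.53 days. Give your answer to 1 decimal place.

27.9 days

First quarter occurs at elongation 90°, i.e. at age 29.53 × 90/360 = 7.383 d.
Already past this cycle's first quarter; the next is at 7.383 + 29.53 = 36.913 d, so 36.913 − 9 = 27.913 days.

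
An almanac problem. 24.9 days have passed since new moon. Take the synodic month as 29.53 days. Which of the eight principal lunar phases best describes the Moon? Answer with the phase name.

waning crescent

At 24.9/29.53 of the cycle, θ ≈ 304° — the waning crescent range.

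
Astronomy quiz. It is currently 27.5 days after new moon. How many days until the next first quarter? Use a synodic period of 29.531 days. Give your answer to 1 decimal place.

9.4 days

First quarter is 0.25 of the way through the cycle: age 0.25 × 29.531 = 7.383 d.
Already past this cycle's first quarter; the next is at 7.383 + 29.531 = 36.914 d, so 36.914 − 27.5 = 9.414 days.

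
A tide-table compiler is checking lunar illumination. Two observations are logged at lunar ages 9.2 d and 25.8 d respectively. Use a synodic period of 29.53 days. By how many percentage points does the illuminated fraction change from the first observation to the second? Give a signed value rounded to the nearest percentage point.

-54 percentage points

θ₁ = 360° × 9.2/29.53 = 112.2°, f₁ = (1 − cos θ₁)/2 = 0.689.
θ₂ = 360° × 25.8/29.53 = 314.5°, f₂ = (1 − cos θ₂)/2 = 0.149.
Change = f₂ − f₁ = -0.539 → -54 percentage points.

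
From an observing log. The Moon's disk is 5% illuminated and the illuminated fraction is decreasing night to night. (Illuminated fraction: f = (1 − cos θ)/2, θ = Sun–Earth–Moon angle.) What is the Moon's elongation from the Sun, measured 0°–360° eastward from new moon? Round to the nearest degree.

334°

From f = (1 − cos θ)/2: cos θ = 1 − 2×0.05 = 0.900; arccos → 25.8°.
A waning Moon lies in 180°–360°, so θ = 360° − 25.8° = 334.2°.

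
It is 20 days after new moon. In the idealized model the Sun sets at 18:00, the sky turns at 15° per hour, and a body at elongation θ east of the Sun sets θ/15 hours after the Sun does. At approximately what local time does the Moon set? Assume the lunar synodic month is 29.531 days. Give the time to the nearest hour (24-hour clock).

Phase angle: θ = 360°·(20 d)/(29.531 d) = 243.8°.
At 15° of sky rotation per hour, 243.8° corresponds to a 16.25 h lag.
18:00 + 16.25 h ≈ 10:15 → 10:00 to the nearest hour.

10:00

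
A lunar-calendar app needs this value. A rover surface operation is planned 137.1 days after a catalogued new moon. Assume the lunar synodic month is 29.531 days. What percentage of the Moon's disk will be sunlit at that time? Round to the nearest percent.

81%

137.1/29.531 = 4.643 lunations, so 4 complete cycles and 18.98 d into the next.
Phase angle: θ = 360°·(18.98 d)/(29.531 d) = 231.3°.
With cos θ = (-0.625), the lit fraction is (1 − (-0.625))/2 ≈ 0.812, so 81%.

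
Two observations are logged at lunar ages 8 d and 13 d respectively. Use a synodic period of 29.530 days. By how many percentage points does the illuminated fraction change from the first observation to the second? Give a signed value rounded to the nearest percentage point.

+40 percentage points

θ₁ = 360° × 8/29.530 = 97.5°, f₁ = (1 − cos θ₁)/2 = 0.566.
θ₂ = 360° × 13/29.530 = 158.5°, f₂ = (1 − cos θ₂)/2 = 0.965.
Change = f₂ − f₁ = +0.400 → +40 percentage points.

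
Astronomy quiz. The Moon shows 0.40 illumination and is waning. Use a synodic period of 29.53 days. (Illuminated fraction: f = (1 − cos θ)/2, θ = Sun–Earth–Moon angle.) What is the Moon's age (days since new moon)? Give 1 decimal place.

23.1 days

Invert f = (1 − cos θ)/2 to get cos θ = 1 − 2(0.40) = 0.200, hence θ₀ = arccos 0.200 = 78.5°.
A waning Moon lies in 180°–360°, so θ = 360° − 78.5° = 281.5°.
Age = 29.53 × 281.5°/360° ≈ 23.09 days.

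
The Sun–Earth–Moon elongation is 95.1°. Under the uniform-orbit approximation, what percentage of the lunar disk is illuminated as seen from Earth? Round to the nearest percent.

54%

Half-versine of 95.1°: (1 − (-0.089))/2 = 0.544, i.e. 54%.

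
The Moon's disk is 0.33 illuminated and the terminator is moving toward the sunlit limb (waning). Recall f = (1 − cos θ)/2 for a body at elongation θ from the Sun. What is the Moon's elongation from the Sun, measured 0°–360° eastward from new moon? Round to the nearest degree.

cos θ = 1 − 2f = 0.340, giving a principal value of 70.1°.
A waning Moon lies in 180°–360°, so θ = 360° − 70.1° = 289.9°.

290°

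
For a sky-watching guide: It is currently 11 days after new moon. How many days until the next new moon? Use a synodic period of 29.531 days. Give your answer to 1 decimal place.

The next new moon completes the synodic month: 29.531 − 11 = 18.531 days.

18.5 days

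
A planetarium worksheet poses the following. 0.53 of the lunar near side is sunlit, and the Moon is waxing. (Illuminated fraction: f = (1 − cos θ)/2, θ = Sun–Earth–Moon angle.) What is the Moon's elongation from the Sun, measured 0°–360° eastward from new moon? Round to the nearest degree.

93°

Invert f = (1 − cos θ)/2 to get cos θ = 1 − 2(0.53) = -0.060, hence θ₀ = arccos -0.060 = 93.4°.
Before full moon the principal value applies: θ = 93.4°.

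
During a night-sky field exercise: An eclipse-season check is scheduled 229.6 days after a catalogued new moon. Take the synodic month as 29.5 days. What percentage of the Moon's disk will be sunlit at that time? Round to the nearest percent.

229.6 d spans 7 complete synodic months (7 × 29.5 = 206.50 d) plus 23.10 d.
Elongation θ = 360° × 23.10/29.5 ≈ 281.9°.
With cos θ = 0.206, the lit fraction is (1 − 0.206)/2 ≈ 0.397, so 40%.

40%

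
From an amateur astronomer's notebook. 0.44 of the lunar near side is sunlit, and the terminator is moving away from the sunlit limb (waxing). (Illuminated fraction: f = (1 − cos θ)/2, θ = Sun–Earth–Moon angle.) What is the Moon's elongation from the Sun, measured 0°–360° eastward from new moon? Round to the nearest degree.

83°

cos θ = 1 − 2f = 0.120, giving a principal value of 83.1°.
Before full moon the principal value applies: θ = 83.1°.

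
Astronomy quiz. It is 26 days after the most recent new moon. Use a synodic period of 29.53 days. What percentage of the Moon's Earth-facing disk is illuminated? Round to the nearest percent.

The Moon has covered 26/29.53 of its cycle, so θ ≈ 360° × 26/29.53 = 317.0°.
cos 317.0° = 0.731, so f = (1 − 0.731)/2 = 0.135, so 13%.

13%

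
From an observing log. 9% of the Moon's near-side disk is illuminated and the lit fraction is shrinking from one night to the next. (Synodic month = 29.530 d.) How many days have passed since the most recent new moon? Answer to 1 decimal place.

cos θ = 1 − 2f = 0.820, giving a principal value of 34.9°.
A waning Moon lies in 180°–360°, so θ = 360° − 34.9° = 325.1°.
At 360°/29.530 d per day, 325.1° corresponds to 26.67 days.

26.7 days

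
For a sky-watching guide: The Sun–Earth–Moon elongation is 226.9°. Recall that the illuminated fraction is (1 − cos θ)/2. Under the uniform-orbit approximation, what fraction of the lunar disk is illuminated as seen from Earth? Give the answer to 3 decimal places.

0.842

cos 226.9° = (-0.683), so f = (1 − (-0.683))/2 = 0.842.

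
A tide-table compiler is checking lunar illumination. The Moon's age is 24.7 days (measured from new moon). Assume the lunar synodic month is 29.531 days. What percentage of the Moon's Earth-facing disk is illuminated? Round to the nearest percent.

24%

Elongation θ = 360° × 24.7/29.531 ≈ 301.1°.
cos 301.1° = 0.517, so f = (1 − 0.517)/2 = 0.242, so 24%.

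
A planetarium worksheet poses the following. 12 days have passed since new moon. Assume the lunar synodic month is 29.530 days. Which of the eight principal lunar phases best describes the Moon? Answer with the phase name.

θ ≈ 360° × 12/29.530 = 146°, which falls in the waxing gibbous sector.

waxing gibbous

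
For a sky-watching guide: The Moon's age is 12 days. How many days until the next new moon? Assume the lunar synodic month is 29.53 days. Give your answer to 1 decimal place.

The next new moon completes the synodic month: 29.53 − 12 = 17.530 days.

17.5 days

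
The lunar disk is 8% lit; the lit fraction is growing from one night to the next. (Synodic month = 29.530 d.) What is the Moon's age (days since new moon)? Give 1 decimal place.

2.7 days

cos θ = 1 − 2f = 0.840, giving a principal value of 32.9°.
Before full moon the principal value applies: θ = 32.9°.
Age = 29.530 × 32.9°/360° ≈ 2.70 days.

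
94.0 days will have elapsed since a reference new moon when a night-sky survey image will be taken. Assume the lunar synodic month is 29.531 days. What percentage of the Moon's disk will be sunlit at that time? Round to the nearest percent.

94.0 d spans 3 complete synodic months (3 × 29.531 = 88.59 d) plus 5.41 d.
Elongation θ = 360° × 5.41/29.531 ≈ 65.9°.
Illuminated fraction = (1 − cos 65.9°)/2 = (1 − 0.408)/2 ≈ 0.296, so 30%.

30%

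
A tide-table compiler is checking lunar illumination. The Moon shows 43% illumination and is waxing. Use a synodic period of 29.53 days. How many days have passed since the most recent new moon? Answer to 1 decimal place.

6.7 days

From f = (1 − cos θ)/2: cos θ = 1 − 2×0.43 = 0.140; arccos → 82.0°.
Before full moon the principal value applies: θ = 82.0°.
Age = 29.53 × 82.0°/360° ≈ 6.72 days.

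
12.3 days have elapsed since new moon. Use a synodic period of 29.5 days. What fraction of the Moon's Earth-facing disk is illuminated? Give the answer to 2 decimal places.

The Moon has covered 12.3/29.5 of its cycle, so θ ≈ 360° × 12.3/29.5 = 150.1°.
cos 150.1° = (-0.867), so f = (1 − (-0.867))/2 = 0.933.

0.93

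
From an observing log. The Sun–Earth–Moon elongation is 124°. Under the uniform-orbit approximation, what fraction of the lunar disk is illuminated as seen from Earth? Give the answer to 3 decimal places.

Half-versine of 124°: (1 − (-0.559))/2 = 0.780.

0.780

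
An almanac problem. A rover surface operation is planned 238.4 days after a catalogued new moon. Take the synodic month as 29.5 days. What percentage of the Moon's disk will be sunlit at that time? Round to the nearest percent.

Reduce mod P: 238.4 − 8×29.5 = 2.40 d into the current lunation.
Phase angle: θ = 360°·(2.40 d)/(29.5 d) = 29.3°.
With cos θ = 0.872, the lit fraction is (1 − 0.872)/2 ≈ 0.064, so 6%.

6%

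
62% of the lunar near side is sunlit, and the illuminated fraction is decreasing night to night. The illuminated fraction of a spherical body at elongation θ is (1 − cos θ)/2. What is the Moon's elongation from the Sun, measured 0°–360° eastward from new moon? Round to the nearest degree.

cos θ = 1 − 2f = -0.240, giving a principal value of 103.9°.
Waning ⇒ past full, so θ = 360° − 103.9° = 256.1°.

256°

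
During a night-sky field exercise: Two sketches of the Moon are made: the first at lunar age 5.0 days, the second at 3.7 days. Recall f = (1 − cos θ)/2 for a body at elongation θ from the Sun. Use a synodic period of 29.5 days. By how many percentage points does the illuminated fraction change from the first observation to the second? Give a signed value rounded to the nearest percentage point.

-11 percentage points

First observation: θ = 360°·5.0/29.5 = 61.0°, so f = 0.258.
Second observation: θ = 45.2°, f = 0.147.
Δf = 0.147 − 0.258 = -0.110, i.e. -11 pp.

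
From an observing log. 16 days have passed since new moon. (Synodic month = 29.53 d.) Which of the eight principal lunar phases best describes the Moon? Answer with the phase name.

full moon

At 16/29.53 of the cycle, θ ≈ 195° — the full moon range.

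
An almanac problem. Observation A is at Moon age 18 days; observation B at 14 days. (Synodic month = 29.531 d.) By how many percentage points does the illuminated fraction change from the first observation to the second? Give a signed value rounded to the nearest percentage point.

+11 pp

θ₁ = 360° × 18/29.531 = 219.4°, f₁ = (1 − cos θ₁)/2 = 0.886.
θ₂ = 360° × 14/29.531 = 170.7°, f₂ = (1 − cos θ₂)/2 = 0.993.
Change = f₂ − f₁ = +0.107 → +11 percentage points.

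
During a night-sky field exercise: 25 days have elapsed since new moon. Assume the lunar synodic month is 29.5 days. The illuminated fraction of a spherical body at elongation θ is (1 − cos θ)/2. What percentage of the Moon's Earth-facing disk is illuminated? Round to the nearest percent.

21%

Phase angle: θ = 360°·(25 d)/(29.5 d) = 305.1°.
cos 305.1° = 0.575, so f = (1 − 0.575)/2 = 0.213, so 21%.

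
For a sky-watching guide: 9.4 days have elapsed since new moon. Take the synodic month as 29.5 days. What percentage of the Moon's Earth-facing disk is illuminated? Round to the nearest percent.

Phase angle: θ = 360°·(9.4 d)/(29.5 d) = 114.7°.
Illuminated fraction = (1 − cos 114.7°)/2 = (1 − (-0.418))/2 ≈ 0.709, so 71%.

71%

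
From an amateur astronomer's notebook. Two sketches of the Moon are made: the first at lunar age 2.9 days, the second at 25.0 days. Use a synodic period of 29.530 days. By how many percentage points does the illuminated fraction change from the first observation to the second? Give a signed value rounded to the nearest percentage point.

+12 pp

θ₁ = 360° × 2.9/29.530 = 35.4°, f₁ = (1 − cos θ₁)/2 = 0.092.
θ₂ = 360° × 25.0/29.530 = 304.8°, f₂ = (1 − cos θ₂)/2 = 0.215.
Change = f₂ − f₁ = +0.123 → +12 percentage points.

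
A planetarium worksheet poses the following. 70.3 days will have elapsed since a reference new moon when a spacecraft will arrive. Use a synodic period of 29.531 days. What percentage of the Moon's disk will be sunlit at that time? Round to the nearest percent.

70.3 d spans 2 complete synodic months (2 × 29.531 = 59.06 d) plus 11.24 d.
Elongation θ = 360° × 11.24/29.531 ≈ 137.0°.
cos 137.0° = (-0.731), so f = (1 − (-0.731))/2 = 0.866, so 87%.

87%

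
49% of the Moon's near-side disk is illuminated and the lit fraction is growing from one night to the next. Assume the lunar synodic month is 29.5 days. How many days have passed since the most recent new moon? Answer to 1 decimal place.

Invert f = (1 − cos θ)/2 to get cos θ = 1 − 2(0.49) = 0.020, hence θ₀ = arccos 0.020 = 88.9°.
Waxing ⇒ before full, so θ = 88.9°.
That fraction of the synodic month is 88.9/360 × 29.5 d ≈ 7.28 d.

7.3 days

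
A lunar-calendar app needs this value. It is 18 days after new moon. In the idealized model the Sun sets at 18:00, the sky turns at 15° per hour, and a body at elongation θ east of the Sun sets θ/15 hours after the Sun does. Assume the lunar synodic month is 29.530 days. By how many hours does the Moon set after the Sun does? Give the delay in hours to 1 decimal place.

14.6 h

Phase angle: θ = 360°·(18 d)/(29.530 d) = 219.4°.
At 15° of sky rotation per hour, 219.4° corresponds to a 14.63 h lag.
So the Moon sets 14.63 h after the Sun.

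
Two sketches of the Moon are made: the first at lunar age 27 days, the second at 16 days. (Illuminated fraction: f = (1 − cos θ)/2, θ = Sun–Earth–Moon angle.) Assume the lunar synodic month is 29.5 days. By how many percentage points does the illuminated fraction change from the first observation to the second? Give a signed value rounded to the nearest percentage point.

θ₁ = 360° × 27/29.5 = 329.5°, f₁ = (1 − cos θ₁)/2 = 0.069.
θ₂ = 360° × 16/29.5 = 195.3°, f₂ = (1 − cos θ₂)/2 = 0.982.
Change = f₂ − f₁ = +0.913 → +91 percentage points.

+91 pp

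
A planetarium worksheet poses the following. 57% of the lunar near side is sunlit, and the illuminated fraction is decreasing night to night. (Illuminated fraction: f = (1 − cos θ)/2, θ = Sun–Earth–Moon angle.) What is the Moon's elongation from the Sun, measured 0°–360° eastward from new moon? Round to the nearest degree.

From f = (1 − cos θ)/2: cos θ = 1 − 2×0.57 = -0.140; arccos → 98.0°.
Since the Moon is past full (waning), take the reflex angle: θ = 360° − 98.0° = 262.0°.

262°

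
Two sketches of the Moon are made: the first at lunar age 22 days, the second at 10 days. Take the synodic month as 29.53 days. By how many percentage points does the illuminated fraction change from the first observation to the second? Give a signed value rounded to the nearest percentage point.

θ₁ = 360° × 22/29.53 = 268.2°, f₁ = (1 − cos θ₁)/2 = 0.516.
θ₂ = 360° × 10/29.53 = 121.9°, f₂ = (1 − cos θ₂)/2 = 0.764.
Change = f₂ − f₁ = +0.249 → +25 percentage points.

+25 pp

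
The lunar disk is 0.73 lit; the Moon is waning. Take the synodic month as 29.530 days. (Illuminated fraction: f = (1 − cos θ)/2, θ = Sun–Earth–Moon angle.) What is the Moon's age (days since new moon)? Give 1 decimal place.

19.9 days

From f = (1 − cos θ)/2: cos θ = 1 − 2×0.73 = -0.460; arccos → 117.4°.
Waning ⇒ past full, so θ = 360° − 117.4° = 242.6°.
That fraction of the synodic month is 242.6/360 × 29.530 d ≈ 19.90 d.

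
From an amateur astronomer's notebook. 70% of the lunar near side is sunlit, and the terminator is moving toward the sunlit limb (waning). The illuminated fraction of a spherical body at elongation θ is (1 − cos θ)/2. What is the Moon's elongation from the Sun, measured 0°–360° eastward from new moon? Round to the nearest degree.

246°

Invert f = (1 − cos θ)/2 to get cos θ = 1 − 2(0.70) = -0.400, hence θ₀ = arccos -0.400 = 113.6°.
Waning ⇒ past full, so θ = 360° − 113.6° = 246.4°.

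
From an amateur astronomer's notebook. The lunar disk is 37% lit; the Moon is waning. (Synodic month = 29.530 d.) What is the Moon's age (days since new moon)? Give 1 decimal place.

23.4 days

cos θ = 1 − 2f = 0.260, giving a principal value of 74.9°.
A waning Moon lies in 180°–360°, so θ = 360° − 74.9° = 285.1°.
That fraction of the synodic month is 285.1/360 × 29.530 d ≈ 23.38 d.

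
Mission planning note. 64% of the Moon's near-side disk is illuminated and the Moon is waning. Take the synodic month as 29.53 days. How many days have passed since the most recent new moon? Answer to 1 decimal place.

From f = (1 − cos θ)/2: cos θ = 1 − 2×0.64 = -0.280; arccos → 106.3°.
Waning ⇒ past full, so θ = 360° − 106.3° = 253.7°.
That fraction of the synodic month is 253.7/360 × 29.53 d ≈ 20.81 d.

20.8 days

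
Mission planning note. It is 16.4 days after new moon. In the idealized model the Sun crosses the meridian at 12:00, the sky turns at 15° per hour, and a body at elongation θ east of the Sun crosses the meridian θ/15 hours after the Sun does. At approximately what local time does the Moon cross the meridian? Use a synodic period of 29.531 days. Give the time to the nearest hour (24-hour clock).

Elongation θ = 360° × 16.4/29.531 ≈ 199.9°.
At 15° of sky rotation per hour, 199.9° corresponds to a 13.33 h lag.
12:00 + 13.33 h ≈ 01:20 → 01:00 to the nearest hour.

01:00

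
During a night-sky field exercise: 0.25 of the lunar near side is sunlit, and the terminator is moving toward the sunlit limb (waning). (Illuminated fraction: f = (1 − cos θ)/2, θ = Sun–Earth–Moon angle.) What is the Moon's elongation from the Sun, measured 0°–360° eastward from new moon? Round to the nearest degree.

300°

From f = (1 − cos θ)/2: cos θ = 1 − 2×0.25 = 0.500; arccos → 60.0°.
A waning Moon lies in 180°–360°, so θ = 360° − 60.0° = 300.0°.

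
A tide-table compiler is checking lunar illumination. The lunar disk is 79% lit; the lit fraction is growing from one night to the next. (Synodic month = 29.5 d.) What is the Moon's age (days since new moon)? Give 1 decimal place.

10.3 days

cos θ = 1 − 2f = -0.580, giving a principal value of 125.5°.
The Moon is waxing (0°–180°), so θ = 125.5° directly.
At 360°/29.5 d per day, 125.5° corresponds to 10.28 days.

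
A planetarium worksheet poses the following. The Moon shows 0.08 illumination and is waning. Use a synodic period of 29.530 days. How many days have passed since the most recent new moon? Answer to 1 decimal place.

cos θ = 1 − 2f = 0.840, giving a principal value of 32.9°.
Waning ⇒ past full, so θ = 360° − 32.9° = 327.1°.
At 360°/29.530 d per day, 327.1° corresponds to 26.83 days.

26.8 days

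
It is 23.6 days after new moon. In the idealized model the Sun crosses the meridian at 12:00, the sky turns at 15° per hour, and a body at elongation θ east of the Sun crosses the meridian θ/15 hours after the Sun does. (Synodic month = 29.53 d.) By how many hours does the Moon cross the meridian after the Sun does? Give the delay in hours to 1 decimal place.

Elongation θ = 360° × 23.6/29.53 ≈ 287.7°.
The Moon trails the Sun by θ/15 = 287.7/15 ≈ 19.18 hours.
So the Moon crosses the meridian 19.18 h after the Sun.

19.2 h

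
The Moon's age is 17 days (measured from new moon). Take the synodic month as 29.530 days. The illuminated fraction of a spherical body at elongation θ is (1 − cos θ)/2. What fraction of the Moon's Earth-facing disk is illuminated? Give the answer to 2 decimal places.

0.94

Phase angle: θ = 360°·(17 d)/(29.530 d) = 207.2°.
With cos θ = (-0.889), the lit fraction is (1 − (-0.889))/2 ≈ 0.945.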